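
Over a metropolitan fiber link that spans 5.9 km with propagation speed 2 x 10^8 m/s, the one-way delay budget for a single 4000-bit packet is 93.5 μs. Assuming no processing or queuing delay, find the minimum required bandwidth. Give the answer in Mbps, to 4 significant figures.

62.50 Mbps

Propagation delay = 5900 / 200000000 = 29.5 μs.
Transmission budget = 93.5 − 29.5 = 64 μs.
R ≥ L / t_tx = 4000 bits / 6.4e-05 s = 62.50 Mbps.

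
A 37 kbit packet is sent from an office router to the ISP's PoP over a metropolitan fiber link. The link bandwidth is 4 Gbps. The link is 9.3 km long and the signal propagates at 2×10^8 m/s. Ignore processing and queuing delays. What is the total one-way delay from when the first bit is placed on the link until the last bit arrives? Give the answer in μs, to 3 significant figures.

L = 37000 bits.
Transmission delay = L/R = 37000 / 4000000000 = 9.25 μs.
Propagation delay = d/s = 9300 m / 200000000 m/s = 46.5 μs.
Total = 55.8 μs.

55.8 μs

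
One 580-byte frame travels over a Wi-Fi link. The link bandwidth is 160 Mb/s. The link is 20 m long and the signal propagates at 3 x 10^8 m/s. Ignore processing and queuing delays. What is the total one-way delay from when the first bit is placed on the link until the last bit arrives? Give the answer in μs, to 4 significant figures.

L = 580 × 8 = 4640 bits.
Transmission delay = L/R = 4640 / 160000000 = 29 μs.
Propagation delay = d/s = 20 m / 300000000 m/s = 0.0666667 μs.
Total = 29.07 μs.

29.07 μs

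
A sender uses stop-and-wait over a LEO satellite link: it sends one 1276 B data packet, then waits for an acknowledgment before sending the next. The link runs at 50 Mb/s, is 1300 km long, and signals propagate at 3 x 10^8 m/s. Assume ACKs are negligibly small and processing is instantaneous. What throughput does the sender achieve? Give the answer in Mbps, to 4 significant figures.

1.151 Mbps

t_tx = L/R = 10208/50000000 = 0.00020416 s.
t_prop = 1300000/300000000 = 0.00433333 s; RTT = 0.00866667 s.
Cycle = t_tx + RTT = 0.00887083 s.
Throughput = L / cycle = 10208 / 0.00887083 = 1.151 Mbps.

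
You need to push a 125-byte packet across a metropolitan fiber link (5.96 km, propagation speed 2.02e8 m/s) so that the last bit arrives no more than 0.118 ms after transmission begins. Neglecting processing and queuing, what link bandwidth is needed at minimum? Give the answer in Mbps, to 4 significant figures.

11.30 Mbps

L = 1000 bits.
Propagation delay = 5960 / 202000000 = 0.029505 ms.
Transmission budget = 0.118 − 0.029505 = 0.088495 ms.
R ≥ L / t_tx = 1000 bits / 8.8495e-05 s = 11.30 Mbps.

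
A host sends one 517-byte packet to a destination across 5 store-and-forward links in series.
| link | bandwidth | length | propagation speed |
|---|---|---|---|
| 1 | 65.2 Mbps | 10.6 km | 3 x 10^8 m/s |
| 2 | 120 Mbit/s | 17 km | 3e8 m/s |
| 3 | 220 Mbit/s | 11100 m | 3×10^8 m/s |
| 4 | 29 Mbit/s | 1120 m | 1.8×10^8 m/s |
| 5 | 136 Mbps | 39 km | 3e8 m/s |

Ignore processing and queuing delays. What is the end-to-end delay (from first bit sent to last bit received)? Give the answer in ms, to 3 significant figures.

L = 517 × 8 = 4136 bits.
Transmission delays (L/R per hop): 0.0634356, 0.0344667, 0.0188, 0.142621, 0.0304118 ms; sum = 0.289735 ms.
Propagation delays (d/s per hop): 0.0353333, 0.0566667, 0.037, 0.00622222, 0.13 ms; sum = 0.265222 ms.
End-to-end = 0.555 ms.

0.555 ms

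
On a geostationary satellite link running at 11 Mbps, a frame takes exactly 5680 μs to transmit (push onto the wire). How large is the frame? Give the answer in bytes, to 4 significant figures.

L = R × t_tx = 11000000 b/s × 0.00568 s = 62480 bits.
In bytes: 62480 / 8 = 7810 bytes.

7810 bytes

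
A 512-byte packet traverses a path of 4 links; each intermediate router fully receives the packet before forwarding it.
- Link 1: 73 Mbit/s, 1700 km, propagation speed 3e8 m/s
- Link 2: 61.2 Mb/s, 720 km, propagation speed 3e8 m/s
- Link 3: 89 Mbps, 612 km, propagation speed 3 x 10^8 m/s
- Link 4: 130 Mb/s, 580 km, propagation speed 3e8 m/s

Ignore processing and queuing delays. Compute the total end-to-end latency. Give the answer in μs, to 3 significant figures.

L = 512 × 8 = 4096 bits.
Transmission delays (L/R per hop): 56.1096, 66.9281, 46.0225, 31.5077 μs; sum = 200.568 μs.
Propagation delays (d/s per hop): 5666.67, 2400, 2040, 1933.33 μs; sum = 12040 μs.
End-to-end = 12200 μs.

12200 μs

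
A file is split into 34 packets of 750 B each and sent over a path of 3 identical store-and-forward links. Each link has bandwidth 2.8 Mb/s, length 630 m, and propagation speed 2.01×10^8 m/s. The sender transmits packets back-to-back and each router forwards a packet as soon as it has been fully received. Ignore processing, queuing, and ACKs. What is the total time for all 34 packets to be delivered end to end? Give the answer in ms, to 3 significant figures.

Per-hop transmission t_tx = L/R = 6000/2800000 = 2.14286 ms.
Per-hop propagation t_prop = 630/2.01e+08 = 0.00313433 ms.
Pipeline fill: first packet needs 3·t_tx to clear all hops; remaining 33 packets each add one t_tx.
Total = (3+34-1)·t_tx + 3·t_prop = 36·2.14286 + 3·0.00313433 = 77.2 ms.

77.2 ms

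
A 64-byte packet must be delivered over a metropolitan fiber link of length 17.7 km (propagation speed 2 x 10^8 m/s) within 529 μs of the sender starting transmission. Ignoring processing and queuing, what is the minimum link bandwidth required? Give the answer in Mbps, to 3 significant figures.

L = 512 bits.
Propagation delay = 17700 / 200000000 = 88.5 μs.
Transmission budget = 529 − 88.5 = 440.5 μs.
R ≥ L / t_tx = 512 bits / 0.0004405 s = 1.16 Mbps.

1.16 Mbps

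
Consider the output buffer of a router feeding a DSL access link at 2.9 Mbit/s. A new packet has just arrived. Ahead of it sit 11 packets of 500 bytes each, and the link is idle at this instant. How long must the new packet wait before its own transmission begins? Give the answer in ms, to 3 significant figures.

15.2 ms

Each queued packet: L/R = 4000/2900000 = 1.37931 ms.
11 queued → 15.1724 ms.
Queuing delay = 15.2 ms.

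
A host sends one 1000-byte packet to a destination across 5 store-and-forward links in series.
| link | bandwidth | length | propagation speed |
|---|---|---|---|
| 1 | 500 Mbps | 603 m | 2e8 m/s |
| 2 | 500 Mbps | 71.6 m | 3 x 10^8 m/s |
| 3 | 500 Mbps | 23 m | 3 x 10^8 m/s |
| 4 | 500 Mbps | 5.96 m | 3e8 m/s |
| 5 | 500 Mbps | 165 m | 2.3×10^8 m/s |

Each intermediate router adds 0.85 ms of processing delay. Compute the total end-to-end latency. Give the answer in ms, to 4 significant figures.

L = 1000 × 8 = 8000 bits.
Transmission delay per hop = L/R = 8000/500000000 = 0.016 ms; 5 hops → 0.08 ms.
Propagation delays (d/s per hop): 0.003015, 0.000238667, 7.66667e-05, 1.98667e-05, 0.000717391 ms; sum = 0.00406759 ms.
Processing at 4 router(s): 4 × 0.85 ms = 3.4 ms.
End-to-end = 3.484 ms.

3.484 ms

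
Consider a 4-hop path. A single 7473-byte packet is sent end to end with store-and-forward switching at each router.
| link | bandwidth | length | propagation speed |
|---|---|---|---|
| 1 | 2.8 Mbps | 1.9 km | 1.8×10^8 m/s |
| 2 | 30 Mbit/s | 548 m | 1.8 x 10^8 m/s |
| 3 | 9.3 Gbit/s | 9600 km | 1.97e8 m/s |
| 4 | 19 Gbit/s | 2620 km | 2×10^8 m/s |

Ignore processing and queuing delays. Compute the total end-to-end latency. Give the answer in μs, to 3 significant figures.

L = 7473 × 8 = 59784 bits.
Transmission delays (L/R per hop): 21351.4, 1992.8, 6.42839, 3.14653 μs; sum = 23353.8 μs.
Propagation delays (d/s per hop): 10.5556, 3.04444, 48731, 13100 μs; sum = 61844.6 μs.
End-to-end = 85200 μs.

85200 μs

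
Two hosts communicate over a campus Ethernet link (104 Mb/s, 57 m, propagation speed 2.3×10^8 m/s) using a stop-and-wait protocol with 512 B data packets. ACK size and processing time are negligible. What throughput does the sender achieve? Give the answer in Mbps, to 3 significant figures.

t_tx = L/R = 4096/104000000 = 3.93846e-05 s.
t_prop = 57/2.3e+08 = 2.47826e-07 s; RTT = 4.95652e-07 s.
Cycle = t_tx + RTT = 3.98803e-05 s.
Throughput = L / cycle = 4096 / 3.98803e-05 = 103 Mbps.

103 Mbps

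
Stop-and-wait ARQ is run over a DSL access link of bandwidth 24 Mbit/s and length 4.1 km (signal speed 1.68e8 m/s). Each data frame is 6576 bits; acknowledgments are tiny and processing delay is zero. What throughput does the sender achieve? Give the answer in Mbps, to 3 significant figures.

20.4 Mbps

t_tx = L/R = 6576/24000000 = 0.000274 s.
t_prop = 4100/168000000 = 2.44048e-05 s; RTT = 4.88095e-05 s.
Cycle = t_tx + RTT = 0.00032281 s.
Throughput = L / cycle = 6576 / 0.00032281 = 20.4 Mbps.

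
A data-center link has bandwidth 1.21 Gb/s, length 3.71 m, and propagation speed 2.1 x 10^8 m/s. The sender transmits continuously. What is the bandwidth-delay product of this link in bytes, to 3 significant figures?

Propagation delay = 3.71 / 210000000 = 1.76667e-08 s.
BDP = R × t_prop = 1210000000 × 1.76667e-08 = 21.3767 bits.
In bytes: 21.3767/8 = 2.67 bytes.

2.67 bytes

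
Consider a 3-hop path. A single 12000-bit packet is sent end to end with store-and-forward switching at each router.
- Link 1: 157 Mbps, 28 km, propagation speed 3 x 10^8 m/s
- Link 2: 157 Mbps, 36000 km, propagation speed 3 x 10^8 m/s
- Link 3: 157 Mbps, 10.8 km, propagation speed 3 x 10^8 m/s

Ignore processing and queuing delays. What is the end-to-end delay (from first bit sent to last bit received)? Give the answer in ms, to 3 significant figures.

120 ms

Transmission delay per hop = L/R = 12000/157000000 = 0.0764331 ms; 3 hops → 0.229299 ms.
Propagation delays (d/s per hop): 0.0933333, 120, 0.036 ms; sum = 120.129 ms.
End-to-end = 120 ms.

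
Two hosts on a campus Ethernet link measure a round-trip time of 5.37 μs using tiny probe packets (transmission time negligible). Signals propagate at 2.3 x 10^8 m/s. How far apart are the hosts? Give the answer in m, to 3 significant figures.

618 m

One-way propagation = RTT/2 = 2.685 μs.
d = s × t = 2.3e+08 × 2.685e-06 = 618 m.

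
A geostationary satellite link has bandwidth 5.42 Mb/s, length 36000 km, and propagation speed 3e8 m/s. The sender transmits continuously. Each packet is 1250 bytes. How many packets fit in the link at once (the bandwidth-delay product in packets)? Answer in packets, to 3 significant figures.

Propagation delay = 36000000 / 300000000 = 0.12 s.
BDP = R × t_prop = 5420000 × 0.12 = 650400 bits.
In packets of 10000 bits: 65.0 packets.

65.0 packets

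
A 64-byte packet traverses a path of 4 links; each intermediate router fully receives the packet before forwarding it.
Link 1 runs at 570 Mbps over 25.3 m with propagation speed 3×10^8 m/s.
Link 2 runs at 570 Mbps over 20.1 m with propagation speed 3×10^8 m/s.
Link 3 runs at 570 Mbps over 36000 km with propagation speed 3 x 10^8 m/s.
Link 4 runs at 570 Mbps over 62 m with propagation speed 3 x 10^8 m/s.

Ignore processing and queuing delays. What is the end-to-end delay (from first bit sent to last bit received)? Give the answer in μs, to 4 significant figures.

120000 μs

L = 64 × 8 = 512 bits.
Transmission delay per hop = L/R = 512/570000000 = 0.898246 μs; 4 hops → 3.59298 μs.
Propagation delays (d/s per hop): 0.0843333, 0.067, 120000, 0.206667 μs; sum = 120000 μs.
End-to-end = 120000 μs.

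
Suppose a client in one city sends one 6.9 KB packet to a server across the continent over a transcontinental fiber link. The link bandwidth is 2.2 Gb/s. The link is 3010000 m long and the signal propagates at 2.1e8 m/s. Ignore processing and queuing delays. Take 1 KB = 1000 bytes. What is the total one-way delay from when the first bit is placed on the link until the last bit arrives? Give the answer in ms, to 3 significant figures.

L = 55200 bits.
Transmission delay = L/R = 55200 / 2200000000 = 0.0250909 ms.
Propagation delay = d/s = 3010000 m / 210000000 m/s = 14.3333 ms.
Total = 14.4 ms.

14.4 ms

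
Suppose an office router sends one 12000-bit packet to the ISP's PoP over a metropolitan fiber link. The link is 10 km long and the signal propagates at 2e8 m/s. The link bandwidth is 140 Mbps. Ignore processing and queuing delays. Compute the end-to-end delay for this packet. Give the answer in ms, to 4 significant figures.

0.1357 ms

Transmission delay = L/R = 12000 / 140000000 = 0.0857143 ms.
Propagation delay = d/s = 10000 m / 200000000 m/s = 0.05 ms.
Total = 0.1357 ms.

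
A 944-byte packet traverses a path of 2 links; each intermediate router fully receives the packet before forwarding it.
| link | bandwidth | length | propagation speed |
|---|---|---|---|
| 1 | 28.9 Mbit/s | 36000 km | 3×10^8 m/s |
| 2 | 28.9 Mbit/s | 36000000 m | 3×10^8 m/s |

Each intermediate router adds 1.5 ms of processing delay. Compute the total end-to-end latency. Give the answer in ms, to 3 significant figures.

242 ms

L = 944 × 8 = 7552 bits.
Transmission delay per hop = L/R = 7552/28900000 = 0.261315 ms; 2 hops → 0.52263 ms.
Propagation delays (d/s per hop): 120, 120 ms; sum = 240 ms.
Processing at 1 router(s): 1 × 1.5 ms = 1.5 ms.
End-to-end = 242 ms.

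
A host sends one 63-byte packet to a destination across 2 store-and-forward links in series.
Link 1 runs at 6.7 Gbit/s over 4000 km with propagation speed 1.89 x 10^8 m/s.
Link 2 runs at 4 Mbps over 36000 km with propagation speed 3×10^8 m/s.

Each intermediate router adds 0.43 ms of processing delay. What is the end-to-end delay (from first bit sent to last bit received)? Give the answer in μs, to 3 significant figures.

142000 μs

L = 63 × 8 = 504 bits.
Transmission delays (L/R per hop): 0.0752239, 126 μs; sum = 126.075 μs.
Propagation delays (d/s per hop): 21164, 120000 μs; sum = 141164 μs.
Processing at 1 router(s): 1 × 0.43 ms = 430 μs.
End-to-end = 142000 μs.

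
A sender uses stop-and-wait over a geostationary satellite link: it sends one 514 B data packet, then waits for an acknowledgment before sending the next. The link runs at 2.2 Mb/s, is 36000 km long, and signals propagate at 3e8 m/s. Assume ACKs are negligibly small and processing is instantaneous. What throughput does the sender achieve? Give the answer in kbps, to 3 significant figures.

t_tx = L/R = 4112/2200000 = 0.00186909 s.
t_prop = 36000000/300000000 = 0.12 s; RTT = 0.24 s.
Cycle = t_tx + RTT = 0.241869 s.
Throughput = L / cycle = 4112 / 0.241869 = 17.0 kbps.

17.0 kbps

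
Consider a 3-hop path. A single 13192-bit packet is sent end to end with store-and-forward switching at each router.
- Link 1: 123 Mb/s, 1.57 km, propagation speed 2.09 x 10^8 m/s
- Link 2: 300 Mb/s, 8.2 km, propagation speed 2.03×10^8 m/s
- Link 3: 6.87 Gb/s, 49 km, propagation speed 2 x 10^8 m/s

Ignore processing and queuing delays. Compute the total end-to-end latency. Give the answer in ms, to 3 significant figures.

0.446 ms

Transmission delays (L/R per hop): 0.107252, 0.0439733, 0.00192023 ms; sum = 0.153146 ms.
Propagation delays (d/s per hop): 0.00751196, 0.0403941, 0.245 ms; sum = 0.292906 ms.
End-to-end = 0.446 ms.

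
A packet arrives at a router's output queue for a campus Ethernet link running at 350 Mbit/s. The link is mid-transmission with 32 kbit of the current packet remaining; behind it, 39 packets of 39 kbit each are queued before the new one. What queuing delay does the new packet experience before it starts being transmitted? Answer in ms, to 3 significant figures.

4.44 ms

Each queued packet: L/R = 39000/350000000 = 0.111429 ms.
39 queued → 4.34571 ms.
Plus remaining 32000 bits of current packet: 0.0914286 ms.
Queuing delay = 4.44 ms.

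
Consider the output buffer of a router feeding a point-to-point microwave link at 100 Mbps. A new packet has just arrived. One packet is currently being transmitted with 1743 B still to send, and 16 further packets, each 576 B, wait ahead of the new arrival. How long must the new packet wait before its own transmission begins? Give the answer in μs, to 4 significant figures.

Each queued packet: L/R = 4608/100000000 = 46.08 μs.
16 queued → 737.28 μs.
Plus remaining 13944 bits of current packet: 139.44 μs.
Queuing delay = 876.7 μs.

876.7 μs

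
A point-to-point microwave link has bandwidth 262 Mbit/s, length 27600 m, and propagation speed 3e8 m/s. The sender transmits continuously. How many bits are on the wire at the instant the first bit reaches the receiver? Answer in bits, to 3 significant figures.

Propagation delay = 27600 / 300000000 = 9.2e-05 s.
BDP = R × t_prop = 262000000 × 9.2e-05 = 24104 bits.

24100 bits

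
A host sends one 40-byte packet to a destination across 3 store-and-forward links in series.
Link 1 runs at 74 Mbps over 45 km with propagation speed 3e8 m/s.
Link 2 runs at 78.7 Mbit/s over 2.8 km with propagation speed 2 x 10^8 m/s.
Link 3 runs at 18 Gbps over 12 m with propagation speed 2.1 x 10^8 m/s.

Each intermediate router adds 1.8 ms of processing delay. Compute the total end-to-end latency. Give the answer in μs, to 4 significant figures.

3772 μs

L = 40 × 8 = 320 bits.
Transmission delays (L/R per hop): 4.32432, 4.06607, 0.0177778 μs; sum = 8.40818 μs.
Propagation delays (d/s per hop): 150, 14, 0.0571429 μs; sum = 164.057 μs.
Processing at 2 router(s): 2 × 1.8 ms = 3600 μs.
End-to-end = 3772 μs.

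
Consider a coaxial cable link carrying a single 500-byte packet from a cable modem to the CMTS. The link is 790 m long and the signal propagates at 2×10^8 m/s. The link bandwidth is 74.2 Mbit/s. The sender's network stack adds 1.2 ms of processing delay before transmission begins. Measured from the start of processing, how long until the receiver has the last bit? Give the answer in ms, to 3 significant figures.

1.26 ms

L = 500 × 8 = 4000 bits.
Transmission delay = L/R = 4000 / 74200000 = 0.0539084 ms.
Propagation delay = d/s = 790 m / 200000000 m/s = 0.00395 ms.
Plus processing delay 1.2 ms = 1.2 ms.
Total = 1.26 ms.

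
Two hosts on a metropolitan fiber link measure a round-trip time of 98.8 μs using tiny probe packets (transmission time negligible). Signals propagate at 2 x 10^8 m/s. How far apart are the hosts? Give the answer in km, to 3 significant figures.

9.88 km

One-way propagation = RTT/2 = 49.4 μs.
d = s × t = 200000000 × 4.94e-05 = 9.88 km.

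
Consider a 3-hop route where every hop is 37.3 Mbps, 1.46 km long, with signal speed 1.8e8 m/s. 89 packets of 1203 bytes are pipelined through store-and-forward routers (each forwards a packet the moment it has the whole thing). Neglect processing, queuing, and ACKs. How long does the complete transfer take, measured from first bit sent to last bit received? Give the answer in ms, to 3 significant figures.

Per-hop transmission t_tx = L/R = 9624/37300000 = 0.258016 ms.
Per-hop propagation t_prop = 1460/180000000 = 0.00811111 ms.
Pipeline fill: first packet needs 3·t_tx to clear all hops; remaining 88 packets each add one t_tx.
Total = (3+89-1)·t_tx + 3·t_prop = 91·0.258016 + 3·0.00811111 = 23.5 ms.

23.5 ms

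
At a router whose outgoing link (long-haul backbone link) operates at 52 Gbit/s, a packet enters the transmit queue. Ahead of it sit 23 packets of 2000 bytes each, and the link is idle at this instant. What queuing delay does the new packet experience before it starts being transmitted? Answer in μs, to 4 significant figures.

7.077 μs

Each queued packet: L/R = 16000/52000000000 = 0.307692 μs.
23 queued → 7.07692 μs.
Queuing delay = 7.077 μs.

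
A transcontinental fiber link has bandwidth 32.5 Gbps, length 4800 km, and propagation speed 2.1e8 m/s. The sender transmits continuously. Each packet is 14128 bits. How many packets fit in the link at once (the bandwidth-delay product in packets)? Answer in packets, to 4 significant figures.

Propagation delay = 4800000 / 210000000 = 0.0228571 s.
BDP = R × t_prop = 32500000000 × 0.0228571 = 742857000 bits.
In packets of 14128 bits: 52580 packets.

52580 packets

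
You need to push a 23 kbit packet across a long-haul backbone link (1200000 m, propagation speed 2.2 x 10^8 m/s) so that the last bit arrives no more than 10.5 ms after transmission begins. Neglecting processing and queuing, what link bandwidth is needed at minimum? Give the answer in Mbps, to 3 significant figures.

Propagation delay = 1200000 / 2.2e+08 = 5.45455 ms.
Transmission budget = 10.5 − 5.45455 = 5.04545 ms.
R ≥ L / t_tx = 23000 bits / 0.00504545 s = 4.56 Mbps.

4.56 Mbps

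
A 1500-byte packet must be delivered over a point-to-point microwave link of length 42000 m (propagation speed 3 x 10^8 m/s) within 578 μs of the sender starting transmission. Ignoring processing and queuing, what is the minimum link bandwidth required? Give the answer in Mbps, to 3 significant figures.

L = 12000 bits.
Propagation delay = 42000 / 300000000 = 140 μs.
Transmission budget = 578 − 140 = 438 μs.
R ≥ L / t_tx = 12000 bits / 0.000438 s = 27.4 Mbps.

27.4 Mbps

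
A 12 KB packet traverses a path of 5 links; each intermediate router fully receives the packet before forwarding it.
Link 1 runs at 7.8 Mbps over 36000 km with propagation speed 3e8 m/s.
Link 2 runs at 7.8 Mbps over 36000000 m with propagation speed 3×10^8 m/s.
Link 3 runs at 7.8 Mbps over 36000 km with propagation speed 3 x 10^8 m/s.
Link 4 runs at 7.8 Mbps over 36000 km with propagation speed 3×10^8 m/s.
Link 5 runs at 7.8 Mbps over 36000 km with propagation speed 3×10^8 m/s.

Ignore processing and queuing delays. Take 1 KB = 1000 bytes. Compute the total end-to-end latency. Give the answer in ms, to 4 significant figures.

L = 96000 bits.
Transmission delay per hop = L/R = 96000/7800000 = 12.3077 ms; 5 hops → 61.5385 ms.
Propagation delays (d/s per hop): 120, 120, 120, 120, 120 ms; sum = 600 ms.
End-to-end = 661.5 ms.

661.5 ms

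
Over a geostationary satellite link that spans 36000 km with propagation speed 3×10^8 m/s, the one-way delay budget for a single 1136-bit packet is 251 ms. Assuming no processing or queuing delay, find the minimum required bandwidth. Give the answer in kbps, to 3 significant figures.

Propagation delay = 36000000 / 300000000 = 120 ms.
Transmission budget = 251 − 120 = 131 ms.
R ≥ L / t_tx = 1136 bits / 0.131 s = 8.67 kbps.

8.67 kbps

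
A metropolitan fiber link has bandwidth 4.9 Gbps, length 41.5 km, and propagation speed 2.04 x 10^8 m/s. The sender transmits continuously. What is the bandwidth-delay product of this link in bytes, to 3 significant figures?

125000 bytes

Propagation delay = 41500 / 204000000 = 0.000203431 s.
BDP = R × t_prop = 4900000000 × 0.000203431 = 996814 bits.
In bytes: 996814/8 = 125000 bytes.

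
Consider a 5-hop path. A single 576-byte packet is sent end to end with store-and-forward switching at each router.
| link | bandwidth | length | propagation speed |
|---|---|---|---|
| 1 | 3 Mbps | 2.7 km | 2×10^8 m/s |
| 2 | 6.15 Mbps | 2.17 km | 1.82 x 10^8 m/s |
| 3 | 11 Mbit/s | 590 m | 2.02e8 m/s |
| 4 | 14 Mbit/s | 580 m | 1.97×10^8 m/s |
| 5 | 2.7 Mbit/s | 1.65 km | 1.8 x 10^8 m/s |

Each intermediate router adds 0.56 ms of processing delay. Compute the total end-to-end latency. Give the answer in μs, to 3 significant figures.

7020 μs

L = 576 × 8 = 4608 bits.
Transmission delays (L/R per hop): 1536, 749.268, 418.909, 329.143, 1706.67 μs; sum = 4739.99 μs.
Propagation delays (d/s per hop): 13.5, 11.9231, 2.92079, 2.94416, 9.16667 μs; sum = 40.4547 μs.
Processing at 4 router(s): 4 × 0.56 ms = 2240 μs.
End-to-end = 7020 μs.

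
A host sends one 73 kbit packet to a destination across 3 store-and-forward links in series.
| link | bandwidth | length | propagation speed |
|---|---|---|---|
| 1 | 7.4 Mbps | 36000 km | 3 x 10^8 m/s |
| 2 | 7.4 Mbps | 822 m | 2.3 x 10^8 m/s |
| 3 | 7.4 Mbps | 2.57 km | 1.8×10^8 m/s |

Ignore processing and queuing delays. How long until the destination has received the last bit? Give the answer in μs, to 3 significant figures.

L = 73000 bits.
Transmission delay per hop = L/R = 73000/7400000 = 9864.86 μs; 3 hops → 29594.6 μs.
Propagation delays (d/s per hop): 120000, 3.57391, 14.2778 μs; sum = 120018 μs.
End-to-end = 150000 μs.

150000 μs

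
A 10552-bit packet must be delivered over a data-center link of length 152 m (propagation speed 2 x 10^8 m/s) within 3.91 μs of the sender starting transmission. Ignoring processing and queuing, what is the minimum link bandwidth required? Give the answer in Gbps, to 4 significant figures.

Propagation delay = 152 / 200000000 = 0.76 μs.
Transmission budget = 3.91 − 0.76 = 3.15 μs.
R ≥ L / t_tx = 10552 bits / 3.15e-06 s = 3.350 Gbps.

3.350 Gbps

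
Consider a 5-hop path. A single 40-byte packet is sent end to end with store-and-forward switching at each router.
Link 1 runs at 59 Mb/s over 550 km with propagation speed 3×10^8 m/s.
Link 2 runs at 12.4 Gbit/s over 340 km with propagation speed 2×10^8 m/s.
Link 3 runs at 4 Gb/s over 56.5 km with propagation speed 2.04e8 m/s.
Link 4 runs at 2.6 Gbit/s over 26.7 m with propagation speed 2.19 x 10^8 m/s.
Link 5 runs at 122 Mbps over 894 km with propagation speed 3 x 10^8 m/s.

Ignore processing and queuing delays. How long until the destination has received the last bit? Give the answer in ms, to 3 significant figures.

L = 40 × 8 = 320 bits.
Transmission delays (L/R per hop): 0.00542373, 2.58065e-05, 8e-05, 0.000123077, 0.00262295 ms; sum = 0.00827556 ms.
Propagation delays (d/s per hop): 1.83333, 1.7, 0.276961, 0.000121918, 2.98 ms; sum = 6.79042 ms.
End-to-end = 6.80 ms.

6.80 ms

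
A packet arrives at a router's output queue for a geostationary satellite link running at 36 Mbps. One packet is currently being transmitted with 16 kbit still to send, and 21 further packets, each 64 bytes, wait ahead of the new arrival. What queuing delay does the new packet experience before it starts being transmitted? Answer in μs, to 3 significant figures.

Each queued packet: L/R = 512/36000000 = 14.2222 μs.
21 queued → 298.667 μs.
Plus remaining 16000 bits of current packet: 444.444 μs.
Queuing delay = 743 μs.

743 μs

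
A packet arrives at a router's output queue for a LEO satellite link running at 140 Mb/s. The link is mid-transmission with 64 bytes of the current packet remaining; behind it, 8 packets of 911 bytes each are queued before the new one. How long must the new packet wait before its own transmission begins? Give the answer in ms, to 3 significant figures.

0.420 ms

Each queued packet: L/R = 7288/140000000 = 0.0520571 ms.
8 queued → 0.416457 ms.
Plus remaining 512 bits of current packet: 0.00365714 ms.
Queuing delay = 0.420 ms.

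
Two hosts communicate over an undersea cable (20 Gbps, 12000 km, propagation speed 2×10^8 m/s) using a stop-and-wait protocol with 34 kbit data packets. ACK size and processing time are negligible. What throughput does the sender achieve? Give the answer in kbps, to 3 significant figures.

t_tx = L/R = 34000/20000000000 = 1.7e-06 s.
t_prop = 12000000/200000000 = 0.06 s; RTT = 0.12 s.
Cycle = t_tx + RTT = 0.120002 s.
Throughput = L / cycle = 34000 / 0.120002 = 283 kbps.

283 kbps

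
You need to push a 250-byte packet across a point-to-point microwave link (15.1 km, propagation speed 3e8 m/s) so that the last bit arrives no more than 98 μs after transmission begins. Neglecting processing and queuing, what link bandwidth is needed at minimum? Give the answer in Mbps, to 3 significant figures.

L = 2000 bits.
Propagation delay = 15100 / 300000000 = 50.3333 μs.
Transmission budget = 98 − 50.3333 = 47.6667 μs.
R ≥ L / t_tx = 2000 bits / 4.76667e-05 s = 42.0 Mbps.

42.0 Mbps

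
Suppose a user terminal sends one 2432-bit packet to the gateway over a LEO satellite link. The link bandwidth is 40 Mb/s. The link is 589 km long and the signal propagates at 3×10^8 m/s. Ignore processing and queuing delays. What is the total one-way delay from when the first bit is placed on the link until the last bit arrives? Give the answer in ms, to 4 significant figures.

2.024 ms

Transmission delay = L/R = 2432 / 40000000 = 0.0608 ms.
Propagation delay = d/s = 589000 m / 300000000 m/s = 1.96333 ms.
Total = 2.024 ms.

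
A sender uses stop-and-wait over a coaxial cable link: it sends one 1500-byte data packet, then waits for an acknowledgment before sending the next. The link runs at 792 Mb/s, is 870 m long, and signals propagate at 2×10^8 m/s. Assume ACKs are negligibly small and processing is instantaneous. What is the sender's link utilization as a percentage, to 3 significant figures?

t_tx = L/R = 12000/792000000 = 1.51515e-05 s.
t_prop = 870/200000000 = 4.35e-06 s; RTT = 8.7e-06 s.
Cycle = t_tx + RTT = 2.38515e-05 s.
Utilization = t_tx / cycle = 1.51515e-05/2.38515e-05 = 63.5 %.

63.5 %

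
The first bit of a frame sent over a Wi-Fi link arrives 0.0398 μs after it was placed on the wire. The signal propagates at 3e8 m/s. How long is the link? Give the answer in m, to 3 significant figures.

11.9 m

d = s × t_prop = 300000000 × 3.98e-08 = 11.9 m.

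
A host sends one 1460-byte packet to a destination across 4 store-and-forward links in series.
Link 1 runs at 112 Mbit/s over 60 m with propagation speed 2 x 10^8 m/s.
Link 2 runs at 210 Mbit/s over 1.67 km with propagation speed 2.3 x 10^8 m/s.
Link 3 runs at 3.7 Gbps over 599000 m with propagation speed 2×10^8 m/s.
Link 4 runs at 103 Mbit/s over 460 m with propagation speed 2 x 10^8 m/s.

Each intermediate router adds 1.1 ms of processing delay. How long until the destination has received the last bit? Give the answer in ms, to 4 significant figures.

L = 1460 × 8 = 11680 bits.
Transmission delays (L/R per hop): 0.104286, 0.055619, 0.00315676, 0.113398 ms; sum = 0.27646 ms.
Propagation delays (d/s per hop): 0.0003, 0.00726087, 2.995, 0.0023 ms; sum = 3.00486 ms.
Processing at 3 router(s): 3 × 1.1 ms = 3.3 ms.
End-to-end = 6.581 ms.

6.581 ms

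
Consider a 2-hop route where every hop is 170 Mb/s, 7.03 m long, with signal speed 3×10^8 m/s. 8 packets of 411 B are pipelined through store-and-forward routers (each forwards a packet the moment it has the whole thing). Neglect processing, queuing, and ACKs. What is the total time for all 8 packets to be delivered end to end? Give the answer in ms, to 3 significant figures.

Per-hop transmission t_tx = L/R = 3288/170000000 = 0.0193412 ms.
Per-hop propagation t_prop = 7.03/300000000 = 2.34333e-05 ms.
Pipeline fill: first packet needs 2·t_tx to clear all hops; remaining 7 packets each add one t_tx.
Total = (2+8-1)·t_tx + 2·t_prop = 9·0.0193412 + 2·2.34333e-05 = 0.174 ms.

0.174 ms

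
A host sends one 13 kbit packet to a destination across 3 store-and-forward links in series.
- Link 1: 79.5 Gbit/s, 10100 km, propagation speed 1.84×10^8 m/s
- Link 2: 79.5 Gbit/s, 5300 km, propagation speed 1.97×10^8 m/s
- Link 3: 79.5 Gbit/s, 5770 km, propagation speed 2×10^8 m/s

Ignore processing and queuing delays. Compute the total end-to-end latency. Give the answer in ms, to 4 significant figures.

L = 13000 bits.
Transmission delay per hop = L/R = 13000/79500000000 = 0.000163522 ms; 3 hops → 0.000490566 ms.
Propagation delays (d/s per hop): 54.8913, 26.9036, 28.85 ms; sum = 110.645 ms.
End-to-end = 110.6 ms.

110.6 ms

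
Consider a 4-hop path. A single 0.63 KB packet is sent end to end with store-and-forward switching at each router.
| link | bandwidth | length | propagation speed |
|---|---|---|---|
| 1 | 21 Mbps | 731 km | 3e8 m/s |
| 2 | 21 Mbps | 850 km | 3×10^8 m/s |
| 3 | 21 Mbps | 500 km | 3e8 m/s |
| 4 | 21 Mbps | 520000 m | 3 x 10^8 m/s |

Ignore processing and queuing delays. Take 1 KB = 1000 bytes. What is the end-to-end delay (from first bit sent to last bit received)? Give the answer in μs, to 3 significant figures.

L = 5040 bits.
Transmission delay per hop = L/R = 5040/21000000 = 240 μs; 4 hops → 960 μs.
Propagation delays (d/s per hop): 2436.67, 2833.33, 1666.67, 1733.33 μs; sum = 8670 μs.
End-to-end = 9630 μs.

9630 μs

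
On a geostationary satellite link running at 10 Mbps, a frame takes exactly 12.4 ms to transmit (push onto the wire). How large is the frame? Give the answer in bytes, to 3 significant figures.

15500 bytes

L = R × t_tx = 10000000 b/s × 0.0124 s = 124000 bits.
In bytes: 124000 / 8 = 15500 bytes.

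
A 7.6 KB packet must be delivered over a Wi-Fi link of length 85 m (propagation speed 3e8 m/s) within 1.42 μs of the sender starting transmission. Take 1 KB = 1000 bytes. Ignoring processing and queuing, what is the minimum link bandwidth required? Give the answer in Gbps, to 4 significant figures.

53.49 Gbps

L = 60800 bits.
Propagation delay = 85 / 300000000 = 0.283333 μs.
Transmission budget = 1.42 − 0.283333 = 1.13667 μs.
R ≥ L / t_tx = 60800 bits / 1.13667e-06 s = 53.49 Gbps.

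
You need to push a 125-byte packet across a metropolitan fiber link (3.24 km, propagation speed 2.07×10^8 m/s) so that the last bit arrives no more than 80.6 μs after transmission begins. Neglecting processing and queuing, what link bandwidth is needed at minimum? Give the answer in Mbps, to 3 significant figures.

15.4 Mbps

L = 1000 bits.
Propagation delay = 3240 / 2.07e+08 = 15.6522 μs.
Transmission budget = 80.6 − 15.6522 = 64.9478 μs.
R ≥ L / t_tx = 1000 bits / 6.49478e-05 s = 15.4 Mbps.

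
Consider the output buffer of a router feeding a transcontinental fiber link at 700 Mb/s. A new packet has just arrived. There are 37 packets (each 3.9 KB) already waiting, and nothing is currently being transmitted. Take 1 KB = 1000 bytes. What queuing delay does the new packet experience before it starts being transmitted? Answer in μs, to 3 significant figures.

1650 μs

Each queued packet: L/R = 31200/700000000 = 44.5714 μs.
37 queued → 1649.14 μs.
Queuing delay = 1650 μs.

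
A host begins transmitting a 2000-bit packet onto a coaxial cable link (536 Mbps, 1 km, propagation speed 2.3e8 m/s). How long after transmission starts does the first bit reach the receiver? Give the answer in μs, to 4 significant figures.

4.348 μs

First bit experiences only propagation delay: d/s = 1000/2.3e+08 = 4.348 μs.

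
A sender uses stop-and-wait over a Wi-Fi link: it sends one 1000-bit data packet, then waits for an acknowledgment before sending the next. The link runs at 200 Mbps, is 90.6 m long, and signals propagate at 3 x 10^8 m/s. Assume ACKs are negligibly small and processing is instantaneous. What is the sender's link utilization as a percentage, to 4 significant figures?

89.22 %

t_tx = L/R = 1000/200000000 = 5e-06 s.
t_prop = 90.6/300000000 = 3.02e-07 s; RTT = 6.04e-07 s.
Cycle = t_tx + RTT = 5.604e-06 s.
Utilization = t_tx / cycle = 5e-06/5.604e-06 = 89.22 %.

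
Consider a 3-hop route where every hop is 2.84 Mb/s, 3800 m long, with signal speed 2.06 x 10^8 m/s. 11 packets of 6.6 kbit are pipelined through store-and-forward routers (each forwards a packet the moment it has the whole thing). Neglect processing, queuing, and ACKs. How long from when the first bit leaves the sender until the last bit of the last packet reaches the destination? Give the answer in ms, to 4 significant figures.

30.27 ms

Per-hop transmission t_tx = L/R = 6600/2840000 = 2.32394 ms.
Per-hop propagation t_prop = 3800/206000000 = 0.0184466 ms.
Pipeline fill: first packet needs 3·t_tx to clear all hops; remaining 10 packets each add one t_tx.
Total = (3+11-1)·t_tx + 3·t_prop = 13·2.32394 + 3·0.0184466 = 30.27 ms.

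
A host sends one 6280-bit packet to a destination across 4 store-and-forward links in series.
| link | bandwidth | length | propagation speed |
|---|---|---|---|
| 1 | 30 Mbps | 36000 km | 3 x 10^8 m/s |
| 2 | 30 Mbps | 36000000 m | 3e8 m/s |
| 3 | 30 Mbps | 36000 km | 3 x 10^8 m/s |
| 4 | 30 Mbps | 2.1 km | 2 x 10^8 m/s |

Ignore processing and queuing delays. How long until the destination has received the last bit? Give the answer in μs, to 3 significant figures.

361000 μs

Transmission delay per hop = L/R = 6280/30000000 = 209.333 μs; 4 hops → 837.333 μs.
Propagation delays (d/s per hop): 120000, 120000, 120000, 10.5 μs; sum = 360011 μs.
End-to-end = 361000 μs.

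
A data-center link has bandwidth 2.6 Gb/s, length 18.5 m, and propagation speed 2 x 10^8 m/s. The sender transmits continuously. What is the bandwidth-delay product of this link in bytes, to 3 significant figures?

30.1 bytes

Propagation delay = 18.5 / 200000000 = 9.25e-08 s.
BDP = R × t_prop = 2600000000 × 9.25e-08 = 240.5 bits.
In bytes: 240.5/8 = 30.1 bytes.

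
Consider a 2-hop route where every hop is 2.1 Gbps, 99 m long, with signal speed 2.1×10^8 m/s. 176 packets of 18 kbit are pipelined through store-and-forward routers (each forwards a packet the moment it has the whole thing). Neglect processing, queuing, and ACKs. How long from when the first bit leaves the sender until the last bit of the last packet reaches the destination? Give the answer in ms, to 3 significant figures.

1.52 ms

Per-hop transmission t_tx = L/R = 18000/2100000000 = 0.00857143 ms.
Per-hop propagation t_prop = 99/210000000 = 0.000471429 ms.
Pipeline fill: first packet needs 2·t_tx to clear all hops; remaining 175 packets each add one t_tx.
Total = (2+176-1)·t_tx + 2·t_prop = 177·0.00857143 + 2·0.000471429 = 1.52 ms.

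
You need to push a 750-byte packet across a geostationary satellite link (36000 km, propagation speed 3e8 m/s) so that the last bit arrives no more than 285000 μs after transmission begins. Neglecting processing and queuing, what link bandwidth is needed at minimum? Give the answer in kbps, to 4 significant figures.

36.36 kbps

L = 6000 bits.
Propagation delay = 36000000 / 300000000 = 120000 μs.
Transmission budget = 285000 − 120000 = 165000 μs.
R ≥ L / t_tx = 6000 bits / 0.165 s = 36.36 kbps.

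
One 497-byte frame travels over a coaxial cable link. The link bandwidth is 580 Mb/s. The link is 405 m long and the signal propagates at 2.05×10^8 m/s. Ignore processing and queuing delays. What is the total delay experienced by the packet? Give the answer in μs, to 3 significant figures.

8.83 μs

L = 497 × 8 = 3976 bits.
Transmission delay = L/R = 3976 / 580000000 = 6.85517 μs.
Propagation delay = d/s = 405 m / 2.05e+08 m/s = 1.97561 μs.
Total = 8.83 μs.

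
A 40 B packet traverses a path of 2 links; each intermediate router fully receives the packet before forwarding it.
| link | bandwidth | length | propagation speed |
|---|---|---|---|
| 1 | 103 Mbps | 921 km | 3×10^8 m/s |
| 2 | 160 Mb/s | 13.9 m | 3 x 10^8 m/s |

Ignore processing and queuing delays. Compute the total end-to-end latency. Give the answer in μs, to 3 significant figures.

L = 40 × 8 = 320 bits.
Transmission delays (L/R per hop): 3.1068, 2 μs; sum = 5.1068 μs.
Propagation delays (d/s per hop): 3070, 0.0463333 μs; sum = 3070.05 μs.
End-to-end = 3080 μs.

3080 μs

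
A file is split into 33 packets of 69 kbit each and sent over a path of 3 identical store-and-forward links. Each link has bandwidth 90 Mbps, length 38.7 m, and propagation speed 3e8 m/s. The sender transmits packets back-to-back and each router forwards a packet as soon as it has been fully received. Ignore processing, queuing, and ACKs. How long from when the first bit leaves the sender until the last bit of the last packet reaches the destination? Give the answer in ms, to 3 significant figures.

26.8 ms

Per-hop transmission t_tx = L/R = 69000/90000000 = 0.766667 ms.
Per-hop propagation t_prop = 38.7/300000000 = 0.000129 ms.
Pipeline fill: first packet needs 3·t_tx to clear all hops; remaining 32 packets each add one t_tx.
Total = (3+33-1)·t_tx + 3·t_prop = 35·0.766667 + 3·0.000129 = 26.8 ms.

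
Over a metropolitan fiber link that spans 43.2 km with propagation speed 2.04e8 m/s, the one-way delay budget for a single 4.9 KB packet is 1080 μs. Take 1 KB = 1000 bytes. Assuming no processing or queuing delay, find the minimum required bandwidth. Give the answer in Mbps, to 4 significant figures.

L = 39200 bits.
Propagation delay = 43200 / 204000000 = 211.765 μs.
Transmission budget = 1080 − 211.765 = 868.235 μs.
R ≥ L / t_tx = 39200 bits / 0.000868235 s = 45.15 Mbps.

45.15 Mbps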